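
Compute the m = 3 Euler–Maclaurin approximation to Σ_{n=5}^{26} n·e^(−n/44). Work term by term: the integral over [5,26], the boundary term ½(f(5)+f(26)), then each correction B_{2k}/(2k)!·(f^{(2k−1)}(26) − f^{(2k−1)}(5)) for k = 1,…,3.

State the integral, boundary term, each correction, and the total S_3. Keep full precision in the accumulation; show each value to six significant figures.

∫_5^26 x·e^(−x/44) dx evaluates to 218.631.
Endpoint term: (f(5) + f(26))/2 = (4.46291 + 14.3994)/2 = 9.43116.
Integral + boundary = 228.062.
Correction k=1: B_{2}/2! · (f^{(1)}(26) − f^{(1)}(5)) = 1/12 · (0.226564 − 0.791153) = -0.0470490.
Partial sum through k=1: 228.015.
Correction k=2: B_{4}/4! · (f^{(3)}(26) − f^{(3)}(5)) = −1/720 · (0.000689159 − 0.00133074) = 8.91089e-07.
Partial sum through k=2: 228.015.
Correction k=3: B_{6}/6! · (f^{(5)}(26) − f^{(5)}(5)) = 1/30240 · (6.51493e-07 − 1.16365e-06) = -1.69365e-11.

S_3 ≈ 228.015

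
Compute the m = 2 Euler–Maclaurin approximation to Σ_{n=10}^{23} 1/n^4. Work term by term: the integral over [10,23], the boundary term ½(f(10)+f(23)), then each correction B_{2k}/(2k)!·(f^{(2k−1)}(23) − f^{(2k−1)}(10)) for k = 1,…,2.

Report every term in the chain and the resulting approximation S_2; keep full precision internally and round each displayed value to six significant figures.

The integral term ∫_10^23 1/x^4 dx = 0.000305937.
Endpoint term: (f(10) + f(23))/2 = (0.000100000 + 3.57346e-06)/2 = 5.17867e-05.
Integral + boundary = 0.000357724.
Correction k=1: B_{2}/2! · (f^{(1)}(23) − f^{(1)}(10)) = 1/12 · (-6.21471e-07 − (-4.00000e-05)) = 3.28154e-06.
Partial sum through k=1: 0.000361005.
Correction k=2: B_{4}/4! · (f^{(3)}(23) − f^{(3)}(10)) = −1/720 · (-3.52441e-08 − (-1.20000e-05)) = -1.66177e-08.

S_2 ≈ 0.000360988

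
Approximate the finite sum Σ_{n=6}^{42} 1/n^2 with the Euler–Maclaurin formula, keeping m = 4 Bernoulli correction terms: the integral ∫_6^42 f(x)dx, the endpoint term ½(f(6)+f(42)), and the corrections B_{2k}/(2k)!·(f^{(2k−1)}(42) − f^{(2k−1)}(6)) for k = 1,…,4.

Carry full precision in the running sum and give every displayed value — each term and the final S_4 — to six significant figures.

Integral: ∫_6^42 1/x^2 dx = 0.142857.
Boundary: ½(f(6) + f(42)) = ½(0.0277778 + 0.000566893) = 0.0141723.
Integral + boundary = 0.157029.
Order-1 term: 1/12 · (-2.69949e-05 − (-0.00925926)) = 0.000769355.
After k=1: 0.157799.
Order-2 term: −1/720 · (-1.83639e-07 − (-0.00308642)) = -4.28644e-06.
After k=2: 0.157795.
Order-3 term: 1/30240 · (-3.12311e-09 − (-0.00257202)) = 8.50534e-08.
After k=3: 0.157795.
Order-4 term: −1/1209600 · (-9.91464e-11 − (-0.00400091)) = -3.30763e-09.

S_4 ≈ 0.157795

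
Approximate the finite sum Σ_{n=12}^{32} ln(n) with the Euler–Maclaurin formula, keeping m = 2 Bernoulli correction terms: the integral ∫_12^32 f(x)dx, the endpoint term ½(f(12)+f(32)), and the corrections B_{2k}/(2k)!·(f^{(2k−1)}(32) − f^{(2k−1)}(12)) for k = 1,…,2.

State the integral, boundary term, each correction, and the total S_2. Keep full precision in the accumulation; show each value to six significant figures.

Integral: ∫_12^32 ln(x) dx = 61.0847.
Endpoint term: (f(12) + f(32))/2 = (2.48491 + 3.46574)/2 = 2.97532.
Integral + boundary = 64.0600.
Correction k=1: B_{2}/2! · (f^{(1)}(32) − f^{(1)}(12)) = 1/12 · (0.0312500 − 0.0833333) = -0.00434028.
Partial sum through k=1: 64.0557.
Correction k=2: B_{4}/4! · (f^{(3)}(32) − f^{(3)}(12)) = −1/720 · (6.10352e-05 − 0.00115741) = 1.52274e-06.

S_2 ≈ 64.0557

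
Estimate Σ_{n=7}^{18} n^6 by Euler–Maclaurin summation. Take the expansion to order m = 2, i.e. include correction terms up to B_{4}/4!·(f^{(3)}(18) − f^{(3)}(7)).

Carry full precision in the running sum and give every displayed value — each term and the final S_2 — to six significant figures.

S_2 ≈ 1.05343e+08

∫_7^18 x^6 dx evaluates to 8.73424e+07.
Boundary: ½(f(7) + f(18)) = ½(117649 + 3.40122e+07) = 1.70649e+07.
So far: 1.04407e+08.
k=1: B_{2}/(2)! × [f^{(1)}(18) − f^{(1)}(7)] = 1/12 × (1.13374e+07 − 100842) = 936380.
Partial sum through k=1: 1.05344e+08.
k=2: B_{4}/(4)! × [f^{(3)}(18) − f^{(3)}(7)] = −1/720 × (699840 − 41160.0) = -914.833.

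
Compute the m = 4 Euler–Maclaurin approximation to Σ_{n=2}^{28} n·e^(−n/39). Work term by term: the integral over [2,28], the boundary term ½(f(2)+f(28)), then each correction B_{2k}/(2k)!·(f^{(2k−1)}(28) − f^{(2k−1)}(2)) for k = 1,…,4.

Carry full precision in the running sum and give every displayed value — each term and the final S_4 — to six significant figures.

∫_2^28 x·e^(−x/39) dx evaluates to 244.572.
Boundary: ½(f(2) + f(28)) = ½(1.90002 + 13.6570) = 7.77854.
Running total after boundary: 252.350.
k=1: B_{2}/(2)! × [f^{(1)}(28) − f^{(1)}(2)] = 1/12 × (0.137571 − 0.901292) = -0.0636434.
After k=1: 252.287.
k=2: B_{4}/(4)! × [f^{(3)}(28) − f^{(3)}(2)] = −1/720 × (0.000731804 − 0.00184176) = 1.54160e-06.
After k=2: 252.287.
k=3: B_{6}/(6)! × [f^{(5)}(28) − f^{(5)}(2)] = 1/30240 × (9.02801e-07 − 2.03218e-06) = -3.73473e-11.
After k=3: 252.287.
k=4: B_{8}/(8)! × [f^{(7)}(28) − f^{(7)}(2)] = −1/1209600 × (8.70788e-10 − 1.87605e-09) = 8.31073e-16.

S_4 ≈ 252.287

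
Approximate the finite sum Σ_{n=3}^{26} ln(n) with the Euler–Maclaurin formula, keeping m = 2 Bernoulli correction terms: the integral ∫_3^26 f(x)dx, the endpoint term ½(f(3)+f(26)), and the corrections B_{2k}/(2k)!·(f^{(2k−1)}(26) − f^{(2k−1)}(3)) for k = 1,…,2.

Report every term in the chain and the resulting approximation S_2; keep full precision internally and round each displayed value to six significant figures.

Integral: ∫_3^26 ln(x) dx = 58.4147.
½[f(3) + f(26)] = ½[1.09861 + 3.25810] = 2.17835.
Integral + boundary = 60.5930.
Correction k=1: B_{2}/2! · (f^{(1)}(26) − f^{(1)}(3)) = 1/12 · (0.0384615 − 0.333333) = -0.0245726.
Running total after k=1: 60.5685.
Correction k=2: B_{4}/4! · (f^{(3)}(26) − f^{(3)}(3)) = −1/720 · (0.000113792 − 0.0740741) = 0.000102723.

S_2 ≈ 60.5686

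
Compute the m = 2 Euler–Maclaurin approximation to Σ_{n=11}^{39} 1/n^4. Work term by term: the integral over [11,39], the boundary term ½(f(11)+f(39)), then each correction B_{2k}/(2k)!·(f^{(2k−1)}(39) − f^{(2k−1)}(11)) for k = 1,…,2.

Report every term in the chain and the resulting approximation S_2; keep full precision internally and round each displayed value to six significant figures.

∫_11^39 1/x^4 dx evaluates to 0.000244819.
Boundary: ½(f(11) + f(39)) = ½(6.83013e-05 + 4.32257e-07) = 3.43668e-05.
Integral + boundary = 0.000279186.
Correction k=1: B_{2}/2! · (f^{(1)}(39) − f^{(1)}(11)) = 1/12 · (-4.43340e-08 − (-2.48369e-05)) = 2.06604e-06.
After k=1: 0.000281252.
Correction k=2: B_{4}/4! · (f^{(3)}(39) − f^{(3)}(11)) = −1/720 · (-8.74438e-10 − (-6.15790e-06)) = -8.55142e-09.

S_2 ≈ 0.000281243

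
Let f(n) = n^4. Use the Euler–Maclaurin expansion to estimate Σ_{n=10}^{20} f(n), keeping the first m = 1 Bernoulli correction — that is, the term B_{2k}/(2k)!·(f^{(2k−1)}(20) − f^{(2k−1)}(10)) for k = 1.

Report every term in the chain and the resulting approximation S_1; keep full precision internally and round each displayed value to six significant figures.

S_1 ≈ 707333

∫_10^20 x^4 dx evaluates to 620000.
Boundary: ½(f(10) + f(20)) = ½(10000.0 + 160000) = 85000.0.
Running total after boundary: 705000.
Correction k=1: B_{2}/2! · (f^{(1)}(20) − f^{(1)}(10)) = 1/12 · (32000.0 − 4000.00) = 2333.33.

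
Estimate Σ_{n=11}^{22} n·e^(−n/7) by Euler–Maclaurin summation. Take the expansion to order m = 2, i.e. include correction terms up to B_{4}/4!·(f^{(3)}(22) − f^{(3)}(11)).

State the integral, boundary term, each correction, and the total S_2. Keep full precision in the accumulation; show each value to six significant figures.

The integral term ∫_11^22 x·e^(−x/7) dx = 17.4149.
½[f(11) + f(22)] = ½[2.28523 + 0.949505] = 1.61737.
Integral + boundary = 19.0323.
k=1: B_{2}/(2)! × [f^{(1)}(22) − f^{(1)}(11)] = 1/12 × (-0.0924842 − (-0.118713)) = 0.00218575.
Running total after k=1: 19.0345.
k=2: B_{4}/(4)! × [f^{(3)}(22) − f^{(3)}(11)] = −1/720 × (-0.000125829 − 0.00605680) = 8.58698e-06.

S_2 ≈ 19.0345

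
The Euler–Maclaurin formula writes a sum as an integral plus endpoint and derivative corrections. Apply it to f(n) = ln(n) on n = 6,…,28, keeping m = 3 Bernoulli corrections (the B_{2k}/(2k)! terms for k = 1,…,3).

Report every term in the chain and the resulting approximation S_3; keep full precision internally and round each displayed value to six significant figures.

S_3 ≈ 63.1023

Integral: ∫_6^28 ln(x) dx = 60.5512.
Endpoint term: (f(6) + f(28))/2 = (1.79176 + 3.33220)/2 = 2.56198.
Integral + boundary = 63.1132.
Correction k=1: B_{2}/2! · (f^{(1)}(28) − f^{(1)}(6)) = 1/12 · (0.0357143 − 0.166667) = -0.0109127.
Partial sum through k=1: 63.1022.
Correction k=2: B_{4}/4! · (f^{(3)}(28) − f^{(3)}(6)) = −1/720 · (9.11079e-05 − 0.00925926) = 1.27335e-05.
Partial sum through k=2: 63.1023.
Correction k=3: B_{6}/6! · (f^{(5)}(28) − f^{(5)}(6)) = 1/30240 · (1.39451e-06 − 0.00308642) = -1.02018e-07.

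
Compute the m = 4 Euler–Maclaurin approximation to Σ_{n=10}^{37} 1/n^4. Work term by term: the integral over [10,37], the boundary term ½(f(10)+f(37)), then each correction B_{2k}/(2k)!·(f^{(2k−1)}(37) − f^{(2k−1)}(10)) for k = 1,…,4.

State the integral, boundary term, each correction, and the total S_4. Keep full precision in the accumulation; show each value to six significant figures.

Integral: ∫_10^37 1/x^4 dx = 0.000326753.
Endpoint term: (f(10) + f(37))/2 = (0.000100000 + 5.33572e-07)/2 = 5.02668e-05.
Running total after boundary: 0.000377019.
k=1: B_{2}/(2)! × [f^{(1)}(37) − f^{(1)}(10)] = 1/12 × (-5.76835e-08 − (-4.00000e-05)) = 3.32853e-06.
Running total after k=1: 0.000380348.
k=2: B_{4}/(4)! × [f^{(3)}(37) − f^{(3)}(10)] = −1/720 × (-1.26406e-09 − (-1.20000e-05)) = -1.66649e-08.
Running total after k=2: 0.000380331.
k=3: B_{6}/(6)! × [f^{(5)}(37) − f^{(5)}(10)] = 1/30240 × (-5.17075e-11 − (-6.72000e-06)) = 2.22221e-10.
Running total after k=3: 0.000380331.
k=4: B_{8}/(8)! × [f^{(7)}(37) − f^{(7)}(10)] = −1/1209600 × (-3.39933e-12 − (-6.04800e-06)) = -5.00000e-12.

S_4 ≈ 0.000380331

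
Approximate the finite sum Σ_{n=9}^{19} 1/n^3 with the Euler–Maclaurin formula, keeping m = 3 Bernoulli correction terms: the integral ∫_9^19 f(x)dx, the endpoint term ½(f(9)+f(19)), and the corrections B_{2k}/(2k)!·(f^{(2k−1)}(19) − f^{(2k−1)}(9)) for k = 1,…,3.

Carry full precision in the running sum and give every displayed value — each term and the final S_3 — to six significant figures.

S_3 ≈ 0.00558260

Integral: ∫_9^19 1/x^3 dx = 0.00478780.
Boundary: ½(f(9) + f(19)) = ½(0.00137174 + 0.000145794) = 0.000758768.
Running total after boundary: 0.00554657.
Correction k=1: B_{2}/2! · (f^{(1)}(19) − f^{(1)}(9)) = 1/12 · (-2.30201e-05 − (-0.000457247)) = 3.61856e-05.
Running total after k=1: 0.00558275.
Correction k=2: B_{4}/4! · (f^{(3)}(19) − f^{(3)}(9)) = −1/720 · (-1.27535e-06 − (-0.000112901)) = -1.55035e-07.
Running total after k=2: 0.00558260.
Correction k=3: B_{6}/6! · (f^{(5)}(19) − f^{(5)}(9)) = 1/30240 · (-1.48379e-07 − (-5.85410e-05)) = 1.93097e-09.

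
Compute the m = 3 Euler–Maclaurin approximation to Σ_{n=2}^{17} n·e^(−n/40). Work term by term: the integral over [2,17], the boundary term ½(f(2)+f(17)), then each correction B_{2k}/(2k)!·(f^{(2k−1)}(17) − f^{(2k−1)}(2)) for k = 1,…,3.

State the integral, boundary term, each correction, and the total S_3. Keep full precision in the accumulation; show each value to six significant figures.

Integral: ∫_2^17 x·e^(−x/40) dx = 107.470.
Endpoint term: (f(2) + f(17))/2 = (1.90246 + 11.1141)/2 = 6.50827.
So far: 113.979.
Order-1 term: 1/12 · (0.375918 − 0.903668) = -0.0439792.
Partial sum through k=1: 113.935.
Order-2 term: −1/720 · (0.00105216 − 0.00175383) = 9.74540e-07.
Partial sum through k=2: 113.935.
Order-3 term: 1/30240 · (1.16836e-06 − 1.83929e-06) = -2.21869e-11.

S_3 ≈ 113.935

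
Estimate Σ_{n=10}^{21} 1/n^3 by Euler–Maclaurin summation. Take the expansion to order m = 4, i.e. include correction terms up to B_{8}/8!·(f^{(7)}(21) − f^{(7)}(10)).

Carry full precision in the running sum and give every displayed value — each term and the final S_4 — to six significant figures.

S_4 ≈ 0.00444384

The integral term ∫_10^21 1/x^3 dx = 0.00386621.
Endpoint term: (f(10) + f(21))/2 = (0.00100000 + 0.000107980)/2 = 0.000553990.
So far: 0.00442020.
k=1: B_{2}/(2)! × [f^{(1)}(21) − f^{(1)}(10)] = 1/12 × (-1.54257e-05 − (-0.000300000)) = 2.37145e-05.
After k=1: 0.00444392.
k=2: B_{4}/(4)! × [f^{(3)}(21) − f^{(3)}(10)] = −1/720 × (-6.99577e-07 − (-6.00000e-05)) = -8.23617e-08.
After k=2: 0.00444384.
k=3: B_{6}/(6)! × [f^{(5)}(21) − f^{(5)}(10)] = 1/30240 × (-6.66264e-08 − (-2.52000e-05)) = 8.31130e-10.
After k=3: 0.00444384.
k=4: B_{8}/(8)! × [f^{(7)}(21) − f^{(7)}(10)] = −1/1209600 × (-1.08778e-08 − (-1.81440e-05)) = -1.49910e-11.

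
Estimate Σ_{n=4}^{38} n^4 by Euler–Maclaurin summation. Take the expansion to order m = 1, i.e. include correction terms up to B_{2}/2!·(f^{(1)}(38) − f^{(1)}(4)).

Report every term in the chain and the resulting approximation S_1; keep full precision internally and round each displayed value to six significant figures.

Integral: ∫_4^38 x^4 dx = 1.58468e+07.
Boundary: ½(f(4) + f(38)) = ½(256.000 + 2.08514e+06) = 1.04270e+06.
Running total after boundary: 1.68895e+07.
Order-1 term: 1/12 · (219488 − 256.000) = 18269.3.

S_1 ≈ 1.69078e+07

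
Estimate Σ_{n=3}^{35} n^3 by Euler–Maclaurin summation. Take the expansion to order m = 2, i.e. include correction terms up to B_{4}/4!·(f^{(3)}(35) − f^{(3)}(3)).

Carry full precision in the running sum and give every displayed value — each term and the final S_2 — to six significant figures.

S_2 ≈ 396891

The integral term ∫_3^35 x^3 dx = 375136.
Endpoint term: (f(3) + f(35))/2 = (27.0000 + 42875.0)/2 = 21451.0.
So far: 396587.
Correction k=1: B_{2}/2! · (f^{(1)}(35) − f^{(1)}(3)) = 1/12 · (3675.00 − 27.0000) = 304.000.
After k=1: 396891.
Correction k=2: B_{4}/4! · (f^{(3)}(35) − f^{(3)}(3)) = −1/720 · (6.00000 − 6.00000) = 0.00000.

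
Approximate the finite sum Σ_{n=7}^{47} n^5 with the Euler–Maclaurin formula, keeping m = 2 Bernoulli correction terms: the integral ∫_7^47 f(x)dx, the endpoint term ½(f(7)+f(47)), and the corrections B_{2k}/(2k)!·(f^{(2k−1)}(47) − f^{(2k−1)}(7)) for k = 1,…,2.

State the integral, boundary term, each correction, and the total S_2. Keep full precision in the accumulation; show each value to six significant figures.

The integral term ∫_7^47 x^5 dx = 1.79652e+09.
Boundary: ½(f(7) + f(47)) = ½(16807.0 + 2.29345e+08) = 1.14681e+08.
Running total after boundary: 1.91120e+09.
k=1: B_{2}/(2)! × [f^{(1)}(47) − f^{(1)}(7)] = 1/12 × (2.43984e+07 − 12005.0) = 2.03220e+06.
Partial sum through k=1: 1.91323e+09.
k=2: B_{4}/(4)! × [f^{(3)}(47) − f^{(3)}(7)] = −1/720 × (132540 − 2940.00) = -180.000.

S_2 ≈ 1.91323e+09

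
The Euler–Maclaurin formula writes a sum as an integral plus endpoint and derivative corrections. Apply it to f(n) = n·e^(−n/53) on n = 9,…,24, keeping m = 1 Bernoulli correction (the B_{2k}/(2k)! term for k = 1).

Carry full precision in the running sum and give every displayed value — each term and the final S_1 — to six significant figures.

S_1 ≈ 189.397

∫_9^24 x·e^(−x/53) dx evaluates to 177.999.
½[f(9) + f(24)] = ½[7.59442 + 15.2598] = 11.4271.
So far: 189.427.
Order-1 term: 1/12 · (0.347905 − 0.700533) = -0.0293857.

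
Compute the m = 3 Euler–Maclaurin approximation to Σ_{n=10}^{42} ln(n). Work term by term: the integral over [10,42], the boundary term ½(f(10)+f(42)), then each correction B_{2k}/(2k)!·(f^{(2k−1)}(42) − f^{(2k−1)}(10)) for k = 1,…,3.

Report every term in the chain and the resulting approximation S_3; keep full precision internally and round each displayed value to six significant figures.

∫_10^42 ln(x) dx evaluates to 101.956.
Boundary: ½(f(10) + f(42)) = ½(2.30259 + 3.73767) = 3.02013.
Running total after boundary: 104.976.
k=1: B_{2}/(2)! × [f^{(1)}(42) − f^{(1)}(10)] = 1/12 × (0.0238095 − 0.100000) = -0.00634921.
Running total after k=1: 104.970.
k=2: B_{4}/(4)! × [f^{(3)}(42) − f^{(3)}(10)] = −1/720 × (2.69949e-05 − 0.00200000) = 2.74028e-06.
Running total after k=2: 104.970.
k=3: B_{6}/(6)! × [f^{(5)}(42) − f^{(5)}(10)] = 1/30240 × (1.83639e-07 − 0.000240000) = -7.93044e-09.

S_3 ≈ 104.970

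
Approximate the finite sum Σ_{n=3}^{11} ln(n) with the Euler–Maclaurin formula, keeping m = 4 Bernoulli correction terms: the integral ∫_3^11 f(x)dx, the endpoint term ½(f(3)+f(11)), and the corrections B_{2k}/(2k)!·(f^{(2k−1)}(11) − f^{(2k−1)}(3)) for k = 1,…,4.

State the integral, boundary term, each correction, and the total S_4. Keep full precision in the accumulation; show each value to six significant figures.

S_4 ≈ 16.8092

∫_3^11 ln(x) dx evaluates to 15.0810.
Boundary: ½(f(3) + f(11)) = ½(1.09861 + 2.39790) = 1.74825.
Integral + boundary = 16.8293.
k=1: B_{2}/(2)! × [f^{(1)}(11) − f^{(1)}(3)] = 1/12 × (0.0909091 − 0.333333) = -0.0202020.
After k=1: 16.8091.
k=2: B_{4}/(4)! × [f^{(3)}(11) − f^{(3)}(3)] = −1/720 × (0.00150263 − 0.0740741) = 0.000100794.
After k=2: 16.8092.
k=3: B_{6}/(6)! × [f^{(5)}(11) − f^{(5)}(3)] = 1/30240 × (0.000149021 − 0.0987654) = -3.26112e-06.
After k=3: 16.8092.
k=4: B_{8}/(8)! × [f^{(7)}(11) − f^{(7)}(3)] = −1/1209600 × (3.69474e-05 − 0.329218) = 2.72141e-07.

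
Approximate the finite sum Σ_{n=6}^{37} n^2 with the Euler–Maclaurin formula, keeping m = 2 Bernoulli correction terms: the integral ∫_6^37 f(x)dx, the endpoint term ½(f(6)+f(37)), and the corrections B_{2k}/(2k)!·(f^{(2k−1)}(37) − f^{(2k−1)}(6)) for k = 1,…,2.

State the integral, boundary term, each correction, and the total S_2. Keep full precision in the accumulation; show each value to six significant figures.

∫_6^37 x^2 dx evaluates to 16812.3.
Boundary: ½(f(6) + f(37)) = ½(36.0000 + 1369.00) = 702.500.
So far: 17514.8.
Correction k=1: B_{2}/2! · (f^{(1)}(37) − f^{(1)}(6)) = 1/12 · (74.0000 − 12.0000) = 5.16667.
Running total after k=1: 17520.0.
Correction k=2: B_{4}/4! · (f^{(3)}(37) − f^{(3)}(6)) = −1/720 · (0.00000 − 0.00000) = 0.00000.

S_2 ≈ 17520.0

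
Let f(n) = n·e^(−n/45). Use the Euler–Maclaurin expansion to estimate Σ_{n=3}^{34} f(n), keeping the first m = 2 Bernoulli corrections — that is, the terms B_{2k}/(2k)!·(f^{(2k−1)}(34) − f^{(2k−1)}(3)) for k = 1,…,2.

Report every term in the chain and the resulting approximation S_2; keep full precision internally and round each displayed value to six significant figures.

∫_3^34 x·e^(−x/45) dx evaluates to 350.735.
½[f(3) + f(34)] = ½[2.80652 + 15.9715] = 9.38900.
Integral + boundary = 360.124.
k=1: B_{2}/(2)! × [f^{(1)}(34) − f^{(1)}(3)] = 1/12 × (0.114828 − 0.873140) = -0.0631927.
Partial sum through k=1: 360.061.
k=2: B_{4}/(4)! × [f^{(3)}(34) − f^{(3)}(3)] = −1/720 × (0.000520655 − 0.00135514) = 1.15900e-06.

S_2 ≈ 360.061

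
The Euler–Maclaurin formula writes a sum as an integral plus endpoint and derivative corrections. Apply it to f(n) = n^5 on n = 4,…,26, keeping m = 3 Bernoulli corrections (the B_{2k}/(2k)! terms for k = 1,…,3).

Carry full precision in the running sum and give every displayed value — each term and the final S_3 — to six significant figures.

Integral: ∫_4^26 x^5 dx = 5.14853e+07.
½[f(4) + f(26)] = ½[1024.00 + 1.18814e+07] = 5.94120e+06.
Running total after boundary: 5.74265e+07.
Correction k=1: B_{2}/2! · (f^{(1)}(26) − f^{(1)}(4)) = 1/12 · (2.28488e+06 − 1280.00) = 190300.
After k=1: 5.76168e+07.
Correction k=2: B_{4}/4! · (f^{(3)}(26) − f^{(3)}(4)) = −1/720 · (40560.0 − 960.000) = -55.0000.
After k=2: 5.76167e+07.
Correction k=3: B_{6}/6! · (f^{(5)}(26) − f^{(5)}(4)) = 1/30240 · (120.000 − 120.000) = 0.00000.

S_3 ≈ 5.76167e+07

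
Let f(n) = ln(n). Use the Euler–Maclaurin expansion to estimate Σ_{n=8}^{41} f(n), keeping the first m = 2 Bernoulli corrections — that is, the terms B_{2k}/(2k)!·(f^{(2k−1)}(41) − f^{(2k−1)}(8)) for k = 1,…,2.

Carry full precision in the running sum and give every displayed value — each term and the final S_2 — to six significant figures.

The integral term ∫_8^41 ln(x) dx = 102.621.
Endpoint term: (f(8) + f(41))/2 = (2.07944 + 3.71357)/2 = 2.89651.
Running total after boundary: 105.517.
k=1: B_{2}/(2)! × [f^{(1)}(41) − f^{(1)}(8)] = 1/12 × (0.0243902 − 0.125000) = -0.00838415.
Running total after k=1: 105.509.
k=2: B_{4}/(4)! × [f^{(3)}(41) − f^{(3)}(8)] = −1/720 × (2.90187e-05 − 0.00390625) = 5.38504e-06.

S_2 ≈ 105.509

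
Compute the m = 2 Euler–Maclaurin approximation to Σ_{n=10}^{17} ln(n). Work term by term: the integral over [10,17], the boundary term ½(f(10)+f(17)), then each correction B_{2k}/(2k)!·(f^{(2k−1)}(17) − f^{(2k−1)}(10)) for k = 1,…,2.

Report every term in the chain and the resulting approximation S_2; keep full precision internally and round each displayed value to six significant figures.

The integral term ∫_10^17 ln(x) dx = 18.1388.
Boundary: ½(f(10) + f(17)) = ½(2.30259 + 2.83321) = 2.56790.
Integral + boundary = 20.7067.
Correction k=1: B_{2}/2! · (f^{(1)}(17) − f^{(1)}(10)) = 1/12 · (0.0588235 − 0.100000) = -0.00343137.
Partial sum through k=1: 20.7032.
Correction k=2: B_{4}/4! · (f^{(3)}(17) − f^{(3)}(10)) = −1/720 · (0.000407083 − 0.00200000) = 2.21238e-06.

S_2 ≈ 20.7032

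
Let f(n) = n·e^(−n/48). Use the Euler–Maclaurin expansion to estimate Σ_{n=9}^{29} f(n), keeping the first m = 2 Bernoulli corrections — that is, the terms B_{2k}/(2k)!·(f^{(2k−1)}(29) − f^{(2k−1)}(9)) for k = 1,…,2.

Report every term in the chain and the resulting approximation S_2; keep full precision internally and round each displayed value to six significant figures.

The integral term ∫_9^29 x·e^(−x/48) dx = 248.250.
Endpoint term: (f(9) + f(29))/2 = (7.46126 + 15.8494)/2 = 11.6553.
Running total after boundary: 259.905.
Correction k=1: B_{2}/2! · (f^{(1)}(29) − f^{(1)}(9)) = 1/12 · (0.216335 − 0.673586) = -0.0381043.
Running total after k=1: 259.867.
Correction k=2: B_{4}/4! · (f^{(3)}(29) − f^{(3)}(9)) = −1/720 · (0.000568313 − 0.00101200) = 6.16229e-07.

S_2 ≈ 259.867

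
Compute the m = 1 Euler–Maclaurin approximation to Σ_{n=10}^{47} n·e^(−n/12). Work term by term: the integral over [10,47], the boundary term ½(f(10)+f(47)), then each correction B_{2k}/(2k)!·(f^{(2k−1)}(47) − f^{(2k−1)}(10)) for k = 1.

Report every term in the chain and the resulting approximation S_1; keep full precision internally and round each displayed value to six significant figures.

S_1 ≈ 103.269

Integral: ∫_10^47 x·e^(−x/12) dx = 100.640.
Boundary: ½(f(10) + f(47)) = ½(4.34598 + 0.935645) = 2.64081.
So far: 103.280.
Correction k=1: B_{2}/2! · (f^{(1)}(47) − f^{(1)}(10)) = 1/12 · (-0.0580631 − 0.0724330) = -0.0108747.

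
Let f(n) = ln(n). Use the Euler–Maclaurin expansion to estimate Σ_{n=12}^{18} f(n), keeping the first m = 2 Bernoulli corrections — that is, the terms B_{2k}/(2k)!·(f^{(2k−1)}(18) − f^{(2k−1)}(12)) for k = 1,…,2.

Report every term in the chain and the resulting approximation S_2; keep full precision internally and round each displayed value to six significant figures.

The integral term ∫_12^18 ln(x) dx = 16.2078.
Boundary: ½(f(12) + f(18)) = ½(2.48491 + 2.89037) = 2.68764.
Running total after boundary: 18.8955.
k=1: B_{2}/(2)! × [f^{(1)}(18) − f^{(1)}(12)] = 1/12 × (0.0555556 − 0.0833333) = -0.00231481.
Running total after k=1: 18.8931.
k=2: B_{4}/(4)! × [f^{(3)}(18) − f^{(3)}(12)] = −1/720 × (0.000342936 − 0.00115741) = 1.13121e-06.

S_2 ≈ 18.8931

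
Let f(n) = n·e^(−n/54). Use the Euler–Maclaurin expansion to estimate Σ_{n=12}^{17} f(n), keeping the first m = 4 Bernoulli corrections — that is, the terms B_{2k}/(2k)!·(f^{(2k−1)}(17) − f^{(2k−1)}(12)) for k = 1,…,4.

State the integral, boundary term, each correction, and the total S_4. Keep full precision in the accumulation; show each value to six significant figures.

S_4 ≈ 66.2979

∫_12^17 x·e^(−x/54) dx evaluates to 55.2994.
Boundary: ½(f(12) + f(17)) = ½(9.60885 + 12.4087) = 11.0088.
Integral + boundary = 66.3081.
k=1: B_{2}/(2)! × [f^{(1)}(17) − f^{(1)}(12)] = 1/12 × (0.500133 − 0.622796) = -0.0102219.
After k=1: 66.2979.
k=2: B_{4}/(4)! × [f^{(3)}(17) − f^{(3)}(12)] = −1/720 × (0.000672147 − 0.000762781) = 1.25881e-07.
After k=2: 66.2979.
k=3: B_{6}/(6)! × [f^{(5)}(17) − f^{(5)}(12)] = 1/30240 × (4.02188e-07 − 4.49926e-07) = -1.57863e-12.
After k=3: 66.2979.
k=4: B_{8}/(8)! × [f^{(7)}(17) − f^{(7)}(12)] = −1/1209600 × (1.96802e-10 − 2.18884e-10) = 1.82563e-17.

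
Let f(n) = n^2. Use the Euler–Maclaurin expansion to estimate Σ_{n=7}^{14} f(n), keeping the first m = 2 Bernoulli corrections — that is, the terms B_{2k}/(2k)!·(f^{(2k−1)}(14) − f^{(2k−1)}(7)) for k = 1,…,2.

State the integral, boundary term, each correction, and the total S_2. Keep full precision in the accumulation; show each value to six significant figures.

The integral term ∫_7^14 x^2 dx = 800.333.
Endpoint term: (f(7) + f(14))/2 = (49.0000 + 196.000)/2 = 122.500.
Integral + boundary = 922.833.
Order-1 term: 1/12 · (28.0000 − 14.0000) = 1.16667.
Running total after k=1: 924.000.
Order-2 term: −1/720 · (0.00000 − 0.00000) = 0.00000.

S_2 ≈ 924.000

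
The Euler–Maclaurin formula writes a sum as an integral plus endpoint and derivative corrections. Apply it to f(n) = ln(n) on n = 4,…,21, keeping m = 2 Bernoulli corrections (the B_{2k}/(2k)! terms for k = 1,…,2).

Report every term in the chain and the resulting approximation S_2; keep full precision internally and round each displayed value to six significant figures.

S_2 ≈ 43.5884

The integral term ∫_4^21 ln(x) dx = 41.3898.
½[f(4) + f(21)] = ½[1.38629 + 3.04452] = 2.21541.
Integral + boundary = 43.6052.
Correction k=1: B_{2}/2! · (f^{(1)}(21) − f^{(1)}(4)) = 1/12 · (0.0476190 − 0.250000) = -0.0168651.
After k=1: 43.5883.
Correction k=2: B_{4}/4! · (f^{(3)}(21) − f^{(3)}(4)) = −1/720 · (0.000215959 − 0.0312500) = 4.31028e-05.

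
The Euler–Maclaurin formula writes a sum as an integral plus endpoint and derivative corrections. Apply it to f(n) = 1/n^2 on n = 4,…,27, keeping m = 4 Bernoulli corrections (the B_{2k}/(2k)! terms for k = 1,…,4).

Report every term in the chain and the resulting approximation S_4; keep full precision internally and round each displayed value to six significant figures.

Integral: ∫_4^27 1/x^2 dx = 0.212963.
Endpoint term: (f(4) + f(27))/2 = (0.0625000 + 0.00137174)/2 = 0.0319359.
Integral + boundary = 0.244899.
Order-1 term: 1/12 · (-0.000101611 − (-0.0312500)) = 0.00259570.
Partial sum through k=1: 0.247495.
Order-2 term: −1/720 · (-1.67260e-06 − (-0.0234375)) = -3.25498e-05.
Partial sum through k=2: 0.247462.
Order-3 term: 1/30240 · (-6.88313e-08 − (-0.0439453)) = 1.45322e-06.
Partial sum through k=3: 0.247463.
Order-4 term: −1/1209600 · (-5.28745e-09 − (-0.153809)) = -1.27157e-07.

S_4 ≈ 0.247463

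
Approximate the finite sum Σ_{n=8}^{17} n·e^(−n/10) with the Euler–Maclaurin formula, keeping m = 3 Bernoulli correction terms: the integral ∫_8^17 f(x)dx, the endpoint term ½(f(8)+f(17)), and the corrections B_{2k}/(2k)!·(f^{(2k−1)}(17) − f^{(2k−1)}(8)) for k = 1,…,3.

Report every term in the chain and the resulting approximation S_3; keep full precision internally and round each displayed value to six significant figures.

Integral: ∫_8^17 x·e^(−x/10) dx = 31.5547.
Boundary: ½(f(8) + f(17)) = ½(3.59463 + 3.10562) = 3.35013.
Integral + boundary = 34.9048.
k=1: B_{2}/(2)! × [f^{(1)}(17) − f^{(1)}(8)] = 1/12 × (-0.127878 − 0.0898658) = -0.0181454.
After k=1: 34.8866.
k=2: B_{4}/(4)! × [f^{(3)}(17) − f^{(3)}(8)] = −1/720 × (0.00237489 − 0.00988524) = 1.04310e-05.
After k=2: 34.8867.
k=3: B_{6}/(6)! × [f^{(5)}(17) − f^{(5)}(8)] = 1/30240 × (6.02856e-05 − 0.000188718) = -4.24711e-09.

S_3 ≈ 34.8867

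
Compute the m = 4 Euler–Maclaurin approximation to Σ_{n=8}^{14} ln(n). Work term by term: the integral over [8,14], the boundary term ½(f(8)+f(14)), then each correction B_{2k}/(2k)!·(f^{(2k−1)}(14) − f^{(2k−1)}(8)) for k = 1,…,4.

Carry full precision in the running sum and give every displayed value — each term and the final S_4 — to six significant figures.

Integral: ∫_8^14 ln(x) dx = 14.3113.
Boundary: ½(f(8) + f(14)) = ½(2.07944 + 2.63906) = 2.35925.
Integral + boundary = 16.6705.
Order-1 term: 1/12 · (0.0714286 − 0.125000) = -0.00446429.
Partial sum through k=1: 16.6661.
Order-2 term: −1/720 · (0.000728863 − 0.00390625) = 4.41304e-06.
Partial sum through k=2: 16.6661.
Order-3 term: 1/30240 · (4.46243e-05 − 0.000732422) = -2.27446e-08.
Partial sum through k=3: 16.6661.
Order-4 term: −1/1209600 · (6.83024e-06 − 0.000343323) = 2.78185e-10.

S_4 ≈ 16.6661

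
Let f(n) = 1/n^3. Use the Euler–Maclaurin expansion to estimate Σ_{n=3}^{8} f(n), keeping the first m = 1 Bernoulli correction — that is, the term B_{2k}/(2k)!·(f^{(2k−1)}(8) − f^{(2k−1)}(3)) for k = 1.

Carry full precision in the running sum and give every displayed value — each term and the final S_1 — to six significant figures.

The integral term ∫_3^8 1/x^3 dx = 0.0477431.
Endpoint term: (f(3) + f(8))/2 = (0.0370370 + 0.00195312)/2 = 0.0194951.
Integral + boundary = 0.0672381.
k=1: B_{2}/(2)! × [f^{(1)}(8) − f^{(1)}(3)] = 1/12 × (-0.000732422 − (-0.0370370)) = 0.00302538.

S_1 ≈ 0.0702635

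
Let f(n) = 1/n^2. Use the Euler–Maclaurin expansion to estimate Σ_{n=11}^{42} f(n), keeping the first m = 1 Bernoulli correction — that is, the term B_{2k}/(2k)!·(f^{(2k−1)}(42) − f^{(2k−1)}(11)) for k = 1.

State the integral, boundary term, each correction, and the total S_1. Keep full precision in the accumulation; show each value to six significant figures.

Integral: ∫_11^42 1/x^2 dx = 0.0670996.
Endpoint term: (f(11) + f(42))/2 = (0.00826446 + 0.000566893)/2 = 0.00441568.
Integral + boundary = 0.0715152.
Correction k=1: B_{2}/2! · (f^{(1)}(42) − f^{(1)}(11)) = 1/12 · (-2.69949e-05 − (-0.00150263)) = 0.000122970.

S_1 ≈ 0.0716382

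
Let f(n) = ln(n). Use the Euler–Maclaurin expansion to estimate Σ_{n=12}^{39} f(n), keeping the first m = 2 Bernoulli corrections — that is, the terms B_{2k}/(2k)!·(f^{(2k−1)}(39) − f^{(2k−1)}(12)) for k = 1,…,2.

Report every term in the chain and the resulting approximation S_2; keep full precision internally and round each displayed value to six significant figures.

Integral: ∫_12^39 ln(x) dx = 86.0600.
Boundary: ½(f(12) + f(39)) = ½(2.48491 + 3.66356) = 3.07423.
Running total after boundary: 89.1343.
Correction k=1: B_{2}/2! · (f^{(1)}(39) − f^{(1)}(12)) = 1/12 · (0.0256410 − 0.0833333) = -0.00480769.
Partial sum through k=1: 89.1295.
Correction k=2: B_{4}/4! · (f^{(3)}(39) − f^{(3)}(12)) = −1/720 · (3.37160e-05 − 0.00115741) = 1.56068e-06.

S_2 ≈ 89.1295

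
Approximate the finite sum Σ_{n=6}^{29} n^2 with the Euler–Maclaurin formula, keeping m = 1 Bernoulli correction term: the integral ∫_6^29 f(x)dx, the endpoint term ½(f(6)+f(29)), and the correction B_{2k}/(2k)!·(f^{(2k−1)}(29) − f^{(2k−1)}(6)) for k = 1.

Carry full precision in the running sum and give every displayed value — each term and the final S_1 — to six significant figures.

The integral term ∫_6^29 x^2 dx = 8057.67.
Boundary: ½(f(6) + f(29)) = ½(36.0000 + 841.000) = 438.500.
Integral + boundary = 8496.17.
k=1: B_{2}/(2)! × [f^{(1)}(29) − f^{(1)}(6)] = 1/12 × (58.0000 − 12.0000) = 3.83333.

S_1 ≈ 8500.00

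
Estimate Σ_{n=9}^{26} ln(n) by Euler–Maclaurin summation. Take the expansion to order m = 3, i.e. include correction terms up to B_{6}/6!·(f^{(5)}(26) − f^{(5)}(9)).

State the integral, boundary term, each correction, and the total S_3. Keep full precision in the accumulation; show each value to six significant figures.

S_3 ≈ 50.6571

∫_9^26 ln(x) dx evaluates to 47.9355.
Endpoint term: (f(9) + f(26))/2 = (2.19722 + 3.25810)/2 = 2.72766.
Integral + boundary = 50.6631.
Correction k=1: B_{2}/2! · (f^{(1)}(26) − f^{(1)}(9)) = 1/12 · (0.0384615 − 0.111111) = -0.00605413.
After k=1: 50.6571.
Correction k=2: B_{4}/4! · (f^{(3)}(26) − f^{(3)}(9)) = −1/720 · (0.000113792 − 0.00274348) = 3.65235e-06.
After k=2: 50.6571.
Correction k=3: B_{6}/6! · (f^{(5)}(26) − f^{(5)}(9)) = 1/30240 · (2.01997e-06 − 0.000406442) = -1.33737e-08.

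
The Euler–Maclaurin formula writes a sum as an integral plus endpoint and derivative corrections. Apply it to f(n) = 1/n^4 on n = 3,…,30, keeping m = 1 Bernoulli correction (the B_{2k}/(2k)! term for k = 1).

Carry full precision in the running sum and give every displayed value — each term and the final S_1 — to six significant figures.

∫_3^30 1/x^4 dx evaluates to 0.0123333.
Boundary: ½(f(3) + f(30)) = ½(0.0123457 + 1.23457e-06) = 0.00617346.
Integral + boundary = 0.0185068.
Order-1 term: 1/12 · (-1.64609e-07 − (-0.0164609)) = 0.00137173.

S_1 ≈ 0.0198785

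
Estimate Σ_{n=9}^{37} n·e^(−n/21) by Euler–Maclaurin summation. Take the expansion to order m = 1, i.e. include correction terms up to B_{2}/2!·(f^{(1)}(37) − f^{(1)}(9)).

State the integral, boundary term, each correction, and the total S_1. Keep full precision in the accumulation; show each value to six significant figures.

S_1 ≈ 207.321

Integral: ∫_9^37 x·e^(−x/21) dx = 201.255.
Boundary: ½(f(9) + f(37)) = ½(5.86295 + 6.35355) = 6.10825.
Running total after boundary: 207.363.
Correction k=1: B_{2}/2! · (f^{(1)}(37) − f^{(1)}(9)) = 1/12 · (-0.130832 − 0.372251) = -0.0419236.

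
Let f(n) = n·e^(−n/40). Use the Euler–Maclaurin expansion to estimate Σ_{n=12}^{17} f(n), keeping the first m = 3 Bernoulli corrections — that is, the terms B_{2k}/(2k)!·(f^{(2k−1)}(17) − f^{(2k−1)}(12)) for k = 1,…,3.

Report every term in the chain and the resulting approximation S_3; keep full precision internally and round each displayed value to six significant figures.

S_3 ≈ 60.2969

The integral term ∫_12^17 x·e^(−x/40) dx = 50.3068.
Boundary: ½(f(12) + f(17)) = ½(8.88982 + 11.1141) = 10.0020.
Integral + boundary = 60.3087.
k=1: B_{2}/(2)! × [f^{(1)}(17) − f^{(1)}(12)] = 1/12 × (0.375918 − 0.518573) = -0.0118879.
Partial sum through k=1: 60.2969.
k=2: B_{4}/(4)! × [f^{(3)}(17) − f^{(3)}(12)] = −1/720 × (0.00105216 − 0.00125013) = 2.74958e-07.
Partial sum through k=2: 60.2969.
k=3: B_{6}/(6)! × [f^{(5)}(17) − f^{(5)}(12)] = 1/30240 × (1.16836e-06 − 1.36010e-06) = -6.34054e-12.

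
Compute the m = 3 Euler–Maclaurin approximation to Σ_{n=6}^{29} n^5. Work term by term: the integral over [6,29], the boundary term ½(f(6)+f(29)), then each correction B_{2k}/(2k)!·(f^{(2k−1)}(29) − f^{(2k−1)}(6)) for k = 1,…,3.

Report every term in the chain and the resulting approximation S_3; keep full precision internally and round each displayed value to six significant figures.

Integral: ∫_6^29 x^5 dx = 9.91294e+07.
Endpoint term: (f(6) + f(29))/2 = (7776.00 + 2.05111e+07)/2 = 1.02595e+07.
So far: 1.09389e+08.
k=1: B_{2}/(2)! × [f^{(1)}(29) − f^{(1)}(6)] = 1/12 × (3.53640e+06 − 6480.00) = 294160.
After k=1: 1.09683e+08.
k=2: B_{4}/(4)! × [f^{(3)}(29) − f^{(3)}(6)] = −1/720 × (50460.0 − 2160.00) = -67.0833.
After k=2: 1.09683e+08.
k=3: B_{6}/(6)! × [f^{(5)}(29) − f^{(5)}(6)] = 1/30240 × (120.000 − 120.000) = 0.00000.

S_3 ≈ 1.09683e+08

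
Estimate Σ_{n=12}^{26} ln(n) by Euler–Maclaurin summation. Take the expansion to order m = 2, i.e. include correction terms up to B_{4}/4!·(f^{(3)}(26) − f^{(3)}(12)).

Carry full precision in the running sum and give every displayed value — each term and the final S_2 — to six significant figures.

S_2 ≈ 43.7594

The integral term ∫_12^26 ln(x) dx = 40.8916.
Boundary: ½(f(12) + f(26)) = ½(2.48491 + 3.25810) = 2.87150.
Integral + boundary = 43.7631.
Order-1 term: 1/12 · (0.0384615 − 0.0833333) = -0.00373932.
After k=1: 43.7594.
Order-2 term: −1/720 · (0.000113792 − 0.00115741) = 1.44947e-06.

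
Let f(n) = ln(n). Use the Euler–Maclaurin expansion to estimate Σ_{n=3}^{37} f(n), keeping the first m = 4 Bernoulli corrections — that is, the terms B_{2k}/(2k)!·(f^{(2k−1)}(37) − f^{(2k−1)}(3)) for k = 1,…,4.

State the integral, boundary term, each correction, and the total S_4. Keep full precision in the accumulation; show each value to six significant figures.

S_4 ≈ 98.6375

∫_3^37 ln(x) dx evaluates to 96.3081.
Boundary: ½(f(3) + f(37)) = ½(1.09861 + 3.61092) = 2.35477.
Running total after boundary: 98.6629.
Order-1 term: 1/12 · (0.0270270 − 0.333333) = -0.0255255.
Running total after k=1: 98.6374.
Order-2 term: −1/720 · (3.94843e-05 − 0.0740741) = 0.000102826.
Running total after k=2: 98.6375.
Order-3 term: 1/30240 · (3.46101e-07 − 0.0987654) = -3.26604e-06.
Running total after k=3: 98.6375.
Order-4 term: −1/1209600 · (7.58439e-09 − 0.329218) = 2.72171e-07.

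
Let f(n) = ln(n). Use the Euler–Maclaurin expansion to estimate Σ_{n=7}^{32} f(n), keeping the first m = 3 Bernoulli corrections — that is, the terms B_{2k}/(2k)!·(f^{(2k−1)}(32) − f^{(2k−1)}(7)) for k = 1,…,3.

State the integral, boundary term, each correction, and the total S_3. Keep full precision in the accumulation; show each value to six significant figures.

∫_7^32 ln(x) dx evaluates to 72.2822.
½[f(7) + f(32)] = ½[1.94591 + 3.46574] = 2.70582.
Running total after boundary: 74.9880.
Order-1 term: 1/12 · (0.0312500 − 0.142857) = -0.00930060.
Running total after k=1: 74.9787.
Order-2 term: −1/720 · (6.10352e-05 − 0.00583090) = 8.01371e-06.
Running total after k=2: 74.9787.
Order-3 term: 1/30240 · (7.15256e-07 − 0.00142798) = -4.71978e-08.

S_3 ≈ 74.9787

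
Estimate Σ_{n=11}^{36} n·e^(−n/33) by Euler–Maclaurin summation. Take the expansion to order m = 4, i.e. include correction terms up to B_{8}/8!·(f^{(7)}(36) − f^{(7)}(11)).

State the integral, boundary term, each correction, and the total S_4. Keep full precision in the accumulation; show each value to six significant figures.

∫_11^36 x·e^(−x/33) dx evaluates to 275.534.
½[f(11) + f(36)] = ½[7.88184 + 12.0928] = 9.98732.
Integral + boundary = 285.521.
Order-1 term: 1/12 · (-0.0305374 − 0.477688) = -0.0423521.
Partial sum through k=1: 285.479.
Order-2 term: −1/720 · (0.000588875 − 0.00175459) = 1.61905e-06.
Partial sum through k=2: 285.479.
Order-3 term: 1/30240 · (1.10725e-06 − 2.81959e-06) = -5.66252e-11.
Partial sum through k=3: 285.479.
Order-4 term: −1/1209600 · (1.53696e-09 − 3.69880e-09) = 1.78724e-15.

S_4 ≈ 285.479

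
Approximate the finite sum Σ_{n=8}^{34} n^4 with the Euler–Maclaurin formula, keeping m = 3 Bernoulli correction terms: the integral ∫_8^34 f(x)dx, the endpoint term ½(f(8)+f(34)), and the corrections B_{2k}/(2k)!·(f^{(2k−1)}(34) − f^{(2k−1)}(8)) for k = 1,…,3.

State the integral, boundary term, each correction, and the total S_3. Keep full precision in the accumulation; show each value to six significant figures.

Integral: ∫_8^34 x^4 dx = 9.08053e+06.
Boundary: ½(f(8) + f(34)) = ½(4096.00 + 1.33634e+06) = 670216.
Running total after boundary: 9.75075e+06.
Correction k=1: B_{2}/2! · (f^{(1)}(34) − f^{(1)}(8)) = 1/12 · (157216 − 2048.00) = 12930.7.
After k=1: 9.76368e+06.
Correction k=2: B_{4}/4! · (f^{(3)}(34) − f^{(3)}(8)) = −1/720 · (816.000 − 192.000) = -0.866667.
After k=2: 9.76368e+06.
Correction k=3: B_{6}/6! · (f^{(5)}(34) − f^{(5)}(8)) = 1/30240 · (0.00000 − 0.00000) = 0.00000.

S_3 ≈ 9.76368e+06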